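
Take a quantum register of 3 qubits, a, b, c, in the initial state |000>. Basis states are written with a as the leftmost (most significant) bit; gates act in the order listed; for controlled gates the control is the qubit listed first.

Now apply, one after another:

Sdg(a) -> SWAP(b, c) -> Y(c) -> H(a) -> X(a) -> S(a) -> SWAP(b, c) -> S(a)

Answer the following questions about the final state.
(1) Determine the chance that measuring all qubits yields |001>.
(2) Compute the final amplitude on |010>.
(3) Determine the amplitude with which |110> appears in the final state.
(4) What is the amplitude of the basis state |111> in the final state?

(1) A full measurement returns |001> with probability 0.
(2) The amplitude on |010> is sqrt(2)*I/2.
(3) The final state's coefficient on |110> equals -sqrt(2)*I/2.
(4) The amplitude on |111> is 0.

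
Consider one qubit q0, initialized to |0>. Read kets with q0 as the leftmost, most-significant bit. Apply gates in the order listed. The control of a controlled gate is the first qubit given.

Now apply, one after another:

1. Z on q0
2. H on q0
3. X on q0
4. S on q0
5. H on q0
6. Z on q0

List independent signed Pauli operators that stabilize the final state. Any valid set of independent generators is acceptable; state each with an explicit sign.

The stabilizer group can be generated by +Y, among other valid generating sets.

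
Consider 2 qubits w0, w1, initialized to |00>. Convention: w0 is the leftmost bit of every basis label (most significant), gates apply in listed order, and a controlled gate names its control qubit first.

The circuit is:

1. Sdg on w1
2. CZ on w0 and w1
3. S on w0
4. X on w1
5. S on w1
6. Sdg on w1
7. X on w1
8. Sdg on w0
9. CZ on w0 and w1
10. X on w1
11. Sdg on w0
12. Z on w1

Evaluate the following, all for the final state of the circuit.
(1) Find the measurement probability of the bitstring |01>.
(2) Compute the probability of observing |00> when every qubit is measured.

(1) Outcome |01> occurs with probability 1. Key observation: steps 2-9 multiply out to the identity, so the circuit reduces to the remaining gates.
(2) The probability of measuring |00> is 0.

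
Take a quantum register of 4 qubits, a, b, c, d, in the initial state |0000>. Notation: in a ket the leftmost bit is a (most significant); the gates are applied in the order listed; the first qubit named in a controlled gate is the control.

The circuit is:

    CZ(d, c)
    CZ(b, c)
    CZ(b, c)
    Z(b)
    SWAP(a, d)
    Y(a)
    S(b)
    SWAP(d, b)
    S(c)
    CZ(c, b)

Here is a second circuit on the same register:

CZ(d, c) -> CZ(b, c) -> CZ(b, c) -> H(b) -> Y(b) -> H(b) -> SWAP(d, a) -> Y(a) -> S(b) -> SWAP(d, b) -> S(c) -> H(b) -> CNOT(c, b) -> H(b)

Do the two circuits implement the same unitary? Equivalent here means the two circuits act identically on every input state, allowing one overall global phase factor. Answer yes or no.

No: there is an input state on which the two circuits produce genuinely different outputs (not merely differing by a phase).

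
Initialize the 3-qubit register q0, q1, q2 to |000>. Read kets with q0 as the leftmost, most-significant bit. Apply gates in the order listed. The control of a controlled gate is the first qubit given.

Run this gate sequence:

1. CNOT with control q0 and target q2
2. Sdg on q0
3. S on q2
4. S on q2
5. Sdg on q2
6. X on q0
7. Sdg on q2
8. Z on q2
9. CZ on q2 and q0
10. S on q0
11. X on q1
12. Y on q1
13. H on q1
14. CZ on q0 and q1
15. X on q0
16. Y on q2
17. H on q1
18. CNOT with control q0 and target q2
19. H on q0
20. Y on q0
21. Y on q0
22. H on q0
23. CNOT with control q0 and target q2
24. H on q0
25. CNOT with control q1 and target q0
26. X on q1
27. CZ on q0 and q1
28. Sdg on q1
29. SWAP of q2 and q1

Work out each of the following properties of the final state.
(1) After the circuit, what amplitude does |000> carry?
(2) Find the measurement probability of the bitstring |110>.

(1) |000> carries amplitude 0 in the final state.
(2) Outcome |110> occurs with probability 1/2.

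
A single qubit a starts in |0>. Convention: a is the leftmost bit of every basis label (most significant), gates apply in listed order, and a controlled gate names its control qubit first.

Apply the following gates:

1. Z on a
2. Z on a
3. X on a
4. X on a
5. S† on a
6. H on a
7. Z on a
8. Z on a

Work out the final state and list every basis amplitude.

The resulting statevector has amplitude sqrt(2)/2 on |0>, sqrt(2)/2 on |1>.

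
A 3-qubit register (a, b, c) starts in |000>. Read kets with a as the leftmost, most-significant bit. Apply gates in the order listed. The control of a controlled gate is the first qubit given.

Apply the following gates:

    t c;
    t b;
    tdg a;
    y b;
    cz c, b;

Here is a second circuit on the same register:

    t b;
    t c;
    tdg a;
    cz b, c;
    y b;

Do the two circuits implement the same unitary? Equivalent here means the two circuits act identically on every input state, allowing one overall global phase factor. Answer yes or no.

No: there is an input state on which the two circuits produce genuinely different outputs (not merely differing by a phase).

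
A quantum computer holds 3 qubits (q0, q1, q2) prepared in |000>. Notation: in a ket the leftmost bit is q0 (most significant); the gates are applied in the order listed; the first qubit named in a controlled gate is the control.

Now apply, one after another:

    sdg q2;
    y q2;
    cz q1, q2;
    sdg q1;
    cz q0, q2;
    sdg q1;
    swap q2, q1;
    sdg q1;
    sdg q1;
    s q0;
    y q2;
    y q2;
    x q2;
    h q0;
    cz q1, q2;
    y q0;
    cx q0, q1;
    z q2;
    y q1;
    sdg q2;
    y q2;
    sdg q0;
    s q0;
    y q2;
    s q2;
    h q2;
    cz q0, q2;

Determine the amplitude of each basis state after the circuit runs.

The resulting statevector has amplitude I/2 on |000>, -I/2 on |001>, 0 on |010>, 0 on |011>, 0 on |100>, 0 on |101>, I/2 on |110>, I/2 on |111>. Key observation: gates 20-25 undo each other exactly, leaving only the rest of the circuit to track.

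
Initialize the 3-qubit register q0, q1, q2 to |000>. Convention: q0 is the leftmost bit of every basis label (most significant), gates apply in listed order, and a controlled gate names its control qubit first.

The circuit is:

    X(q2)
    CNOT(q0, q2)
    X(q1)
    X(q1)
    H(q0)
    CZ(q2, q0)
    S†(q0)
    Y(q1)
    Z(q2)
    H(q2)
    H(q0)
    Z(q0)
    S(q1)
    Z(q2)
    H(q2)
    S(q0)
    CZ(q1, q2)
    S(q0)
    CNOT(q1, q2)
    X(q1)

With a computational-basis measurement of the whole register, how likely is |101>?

Outcome |101> occurs with probability 1/2. Key observation: gates 3-4 undo each other exactly, leaving only the rest of the circuit to track.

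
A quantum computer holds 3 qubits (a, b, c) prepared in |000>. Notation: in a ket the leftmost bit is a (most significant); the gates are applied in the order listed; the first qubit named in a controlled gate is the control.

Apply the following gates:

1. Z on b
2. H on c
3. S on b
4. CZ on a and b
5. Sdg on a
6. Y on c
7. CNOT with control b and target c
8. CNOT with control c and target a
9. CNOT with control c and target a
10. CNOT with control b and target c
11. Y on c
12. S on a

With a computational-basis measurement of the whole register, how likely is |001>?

A full measurement returns |001> with probability 1/2. Key observation: steps 5-12 multiply out to the identity, so the circuit reduces to the remaining gates.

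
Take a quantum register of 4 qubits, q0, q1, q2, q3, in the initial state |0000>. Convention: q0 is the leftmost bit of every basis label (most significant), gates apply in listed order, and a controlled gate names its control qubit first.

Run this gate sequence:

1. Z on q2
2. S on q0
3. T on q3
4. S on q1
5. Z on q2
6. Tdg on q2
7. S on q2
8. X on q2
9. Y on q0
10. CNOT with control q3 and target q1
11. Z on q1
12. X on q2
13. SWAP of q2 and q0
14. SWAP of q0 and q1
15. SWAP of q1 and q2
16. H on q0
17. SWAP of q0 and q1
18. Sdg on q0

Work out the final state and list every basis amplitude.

The final amplitudes are sqrt(2)/2 on |1000>, sqrt(2)/2 on |1100>, and 0 on every other basis state.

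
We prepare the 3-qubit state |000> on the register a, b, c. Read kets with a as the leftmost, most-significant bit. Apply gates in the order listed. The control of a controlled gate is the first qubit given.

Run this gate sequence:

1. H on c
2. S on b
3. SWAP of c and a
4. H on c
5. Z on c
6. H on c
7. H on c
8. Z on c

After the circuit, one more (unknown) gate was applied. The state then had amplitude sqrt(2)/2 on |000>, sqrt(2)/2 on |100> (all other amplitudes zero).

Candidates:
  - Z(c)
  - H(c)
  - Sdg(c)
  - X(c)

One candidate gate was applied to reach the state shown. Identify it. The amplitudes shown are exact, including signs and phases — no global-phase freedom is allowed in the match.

The unique candidate consistent with the amplitudes is H(c). Key observation: gates 5-8 undo each other exactly, leaving only the rest of the circuit to track.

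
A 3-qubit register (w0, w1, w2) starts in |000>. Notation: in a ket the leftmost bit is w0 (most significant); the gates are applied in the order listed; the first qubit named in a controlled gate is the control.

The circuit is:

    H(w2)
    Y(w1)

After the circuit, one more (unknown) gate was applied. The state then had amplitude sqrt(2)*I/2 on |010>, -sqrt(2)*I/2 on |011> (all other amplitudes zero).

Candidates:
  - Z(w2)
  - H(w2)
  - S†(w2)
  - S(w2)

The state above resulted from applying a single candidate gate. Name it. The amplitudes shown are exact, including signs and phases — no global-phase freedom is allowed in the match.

The applied gate was Z(w2).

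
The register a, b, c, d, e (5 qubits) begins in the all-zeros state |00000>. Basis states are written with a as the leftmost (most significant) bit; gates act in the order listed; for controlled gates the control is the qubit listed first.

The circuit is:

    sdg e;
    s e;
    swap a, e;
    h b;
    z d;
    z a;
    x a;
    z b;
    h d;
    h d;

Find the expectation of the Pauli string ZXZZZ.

In the final state, ZXZZZ has expectation 1. Key observation: gates 9-10 undo each other exactly, leaving only the rest of the circuit to track.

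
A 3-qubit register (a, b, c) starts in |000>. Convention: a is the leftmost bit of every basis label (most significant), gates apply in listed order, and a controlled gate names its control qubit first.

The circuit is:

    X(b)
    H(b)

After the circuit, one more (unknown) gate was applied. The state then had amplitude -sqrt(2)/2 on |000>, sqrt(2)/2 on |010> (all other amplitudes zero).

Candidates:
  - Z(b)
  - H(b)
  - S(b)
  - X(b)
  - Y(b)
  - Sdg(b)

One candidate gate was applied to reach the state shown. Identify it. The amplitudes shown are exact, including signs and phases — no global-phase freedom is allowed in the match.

The unique candidate consistent with the amplitudes is X(b).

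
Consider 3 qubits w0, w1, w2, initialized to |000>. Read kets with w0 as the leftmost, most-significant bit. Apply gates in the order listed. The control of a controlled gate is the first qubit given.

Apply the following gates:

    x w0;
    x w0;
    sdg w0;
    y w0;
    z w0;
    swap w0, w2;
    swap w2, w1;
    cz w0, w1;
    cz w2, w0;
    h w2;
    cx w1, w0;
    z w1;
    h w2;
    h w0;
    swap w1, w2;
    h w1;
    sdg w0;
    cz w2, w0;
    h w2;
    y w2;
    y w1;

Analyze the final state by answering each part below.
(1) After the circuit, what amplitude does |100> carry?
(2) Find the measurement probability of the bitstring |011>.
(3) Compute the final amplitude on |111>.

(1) The amplitude on |100> is sqrt(2)/4.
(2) A full measurement returns |011> with probability 1/8.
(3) The final state's coefficient on |111> equals -sqrt(2)/4.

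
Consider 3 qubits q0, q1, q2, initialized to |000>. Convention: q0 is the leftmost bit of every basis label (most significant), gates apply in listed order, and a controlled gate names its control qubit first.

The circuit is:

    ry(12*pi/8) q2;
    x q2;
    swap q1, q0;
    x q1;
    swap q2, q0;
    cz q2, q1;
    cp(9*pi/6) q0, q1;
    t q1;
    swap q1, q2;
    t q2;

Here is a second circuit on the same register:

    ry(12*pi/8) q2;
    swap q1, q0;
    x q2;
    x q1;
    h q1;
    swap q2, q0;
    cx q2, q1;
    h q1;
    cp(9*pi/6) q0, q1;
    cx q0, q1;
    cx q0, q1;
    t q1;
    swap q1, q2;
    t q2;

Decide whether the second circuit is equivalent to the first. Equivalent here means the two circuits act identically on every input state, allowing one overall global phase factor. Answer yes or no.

Yes — the two circuits implement the same unitary up to a global phase.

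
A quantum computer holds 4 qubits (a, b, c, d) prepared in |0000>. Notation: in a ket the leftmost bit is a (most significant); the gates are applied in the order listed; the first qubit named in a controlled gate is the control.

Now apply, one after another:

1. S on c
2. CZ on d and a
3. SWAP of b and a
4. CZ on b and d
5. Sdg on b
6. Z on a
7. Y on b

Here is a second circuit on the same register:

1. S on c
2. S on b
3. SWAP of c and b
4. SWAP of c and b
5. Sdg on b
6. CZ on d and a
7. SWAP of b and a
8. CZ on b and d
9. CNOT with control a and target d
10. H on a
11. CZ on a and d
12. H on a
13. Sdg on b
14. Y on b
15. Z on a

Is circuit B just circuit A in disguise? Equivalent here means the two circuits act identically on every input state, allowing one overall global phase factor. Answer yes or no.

No: there is an input state on which the two circuits produce genuinely different outputs (not merely differing by a phase).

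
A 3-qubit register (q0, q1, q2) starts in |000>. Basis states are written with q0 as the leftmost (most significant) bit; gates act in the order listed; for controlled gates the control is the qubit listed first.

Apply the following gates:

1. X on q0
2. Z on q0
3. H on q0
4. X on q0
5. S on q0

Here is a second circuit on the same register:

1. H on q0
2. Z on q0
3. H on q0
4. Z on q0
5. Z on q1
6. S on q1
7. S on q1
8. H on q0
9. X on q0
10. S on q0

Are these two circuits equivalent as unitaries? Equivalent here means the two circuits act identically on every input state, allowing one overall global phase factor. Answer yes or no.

Yes: on every input state the two circuits agree up to one overall phase factor.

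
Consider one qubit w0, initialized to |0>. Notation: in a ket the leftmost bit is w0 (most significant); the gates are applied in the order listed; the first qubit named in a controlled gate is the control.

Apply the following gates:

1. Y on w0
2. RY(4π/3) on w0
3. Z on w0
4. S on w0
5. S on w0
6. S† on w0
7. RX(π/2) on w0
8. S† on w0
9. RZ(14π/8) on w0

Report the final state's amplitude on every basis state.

The final amplitudes are (-sqrt(2) + sqrt(6))*exp(5*I*pi/8)/4 on |0>, (-sqrt(6) - sqrt(2))*exp(3*I*pi/8)/4 on |1>.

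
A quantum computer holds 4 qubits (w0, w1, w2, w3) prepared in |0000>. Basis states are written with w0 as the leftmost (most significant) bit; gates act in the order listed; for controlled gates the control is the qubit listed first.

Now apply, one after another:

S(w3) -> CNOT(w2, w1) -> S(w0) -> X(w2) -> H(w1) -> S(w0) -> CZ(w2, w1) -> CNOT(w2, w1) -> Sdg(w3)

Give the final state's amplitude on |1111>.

The final state's coefficient on |1111> equals 0.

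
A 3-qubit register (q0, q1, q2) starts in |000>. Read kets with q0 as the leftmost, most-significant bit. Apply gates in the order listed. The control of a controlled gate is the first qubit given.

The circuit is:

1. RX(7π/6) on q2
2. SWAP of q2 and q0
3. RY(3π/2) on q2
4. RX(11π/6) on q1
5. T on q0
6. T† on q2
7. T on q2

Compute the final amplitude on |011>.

The amplitude on |011> is I*(-sqrt(6) + 2*sqrt(2))/8.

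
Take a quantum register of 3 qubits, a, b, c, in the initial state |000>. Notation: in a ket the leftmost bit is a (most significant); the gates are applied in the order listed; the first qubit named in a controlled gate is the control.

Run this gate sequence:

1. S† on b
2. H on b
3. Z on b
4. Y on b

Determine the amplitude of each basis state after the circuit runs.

After the circuit, the state carries amplitude sqrt(2)*I/2 on |000>, sqrt(2)*I/2 on |010>, and 0 on every other basis state.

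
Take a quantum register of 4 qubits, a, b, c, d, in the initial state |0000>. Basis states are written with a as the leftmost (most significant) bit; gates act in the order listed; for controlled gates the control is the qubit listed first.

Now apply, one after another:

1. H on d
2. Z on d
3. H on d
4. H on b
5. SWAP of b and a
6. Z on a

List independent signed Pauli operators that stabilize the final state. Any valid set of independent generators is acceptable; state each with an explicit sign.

One valid set of independent stabilizer generators is -XIII, +IZII, +IIZI, -IIIZ (any independent generating set of the same group is equally correct).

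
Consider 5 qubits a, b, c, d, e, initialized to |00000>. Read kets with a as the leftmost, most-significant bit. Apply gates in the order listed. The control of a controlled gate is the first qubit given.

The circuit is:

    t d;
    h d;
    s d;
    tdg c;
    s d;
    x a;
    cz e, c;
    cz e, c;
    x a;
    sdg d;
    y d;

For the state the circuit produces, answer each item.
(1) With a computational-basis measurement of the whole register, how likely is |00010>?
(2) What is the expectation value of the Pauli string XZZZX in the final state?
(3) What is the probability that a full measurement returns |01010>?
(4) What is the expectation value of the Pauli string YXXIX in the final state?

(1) The probability of measuring |00010> is 1/2.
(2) The expectation value of XZZZX is 0.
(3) A full measurement returns |01010> with probability 0.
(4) The expectation value of YXXIX is 0.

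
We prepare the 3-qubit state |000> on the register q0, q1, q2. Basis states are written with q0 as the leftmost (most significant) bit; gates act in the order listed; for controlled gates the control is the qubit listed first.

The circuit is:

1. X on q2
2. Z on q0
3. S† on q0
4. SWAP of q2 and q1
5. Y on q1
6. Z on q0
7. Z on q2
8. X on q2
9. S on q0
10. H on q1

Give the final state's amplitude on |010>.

|010> carries amplitude 0 in the final state.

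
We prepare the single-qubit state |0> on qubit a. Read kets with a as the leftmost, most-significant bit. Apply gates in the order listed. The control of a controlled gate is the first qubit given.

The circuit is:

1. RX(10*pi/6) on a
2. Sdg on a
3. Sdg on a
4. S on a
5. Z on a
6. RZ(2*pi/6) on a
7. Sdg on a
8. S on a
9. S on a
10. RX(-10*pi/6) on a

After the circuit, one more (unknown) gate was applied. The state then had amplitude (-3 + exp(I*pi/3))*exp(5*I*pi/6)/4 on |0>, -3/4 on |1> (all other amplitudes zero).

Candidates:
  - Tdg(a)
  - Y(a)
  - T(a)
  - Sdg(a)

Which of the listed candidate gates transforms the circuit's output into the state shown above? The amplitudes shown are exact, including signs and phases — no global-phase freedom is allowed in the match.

It was Sdg(a) that produced the state shown.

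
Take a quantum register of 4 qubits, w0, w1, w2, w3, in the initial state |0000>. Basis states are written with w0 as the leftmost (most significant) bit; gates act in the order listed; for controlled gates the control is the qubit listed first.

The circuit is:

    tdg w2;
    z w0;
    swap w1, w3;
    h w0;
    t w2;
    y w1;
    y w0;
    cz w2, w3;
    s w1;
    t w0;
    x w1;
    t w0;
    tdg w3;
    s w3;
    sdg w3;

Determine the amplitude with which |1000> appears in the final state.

The final state's coefficient on |1000> equals sqrt(2)/2.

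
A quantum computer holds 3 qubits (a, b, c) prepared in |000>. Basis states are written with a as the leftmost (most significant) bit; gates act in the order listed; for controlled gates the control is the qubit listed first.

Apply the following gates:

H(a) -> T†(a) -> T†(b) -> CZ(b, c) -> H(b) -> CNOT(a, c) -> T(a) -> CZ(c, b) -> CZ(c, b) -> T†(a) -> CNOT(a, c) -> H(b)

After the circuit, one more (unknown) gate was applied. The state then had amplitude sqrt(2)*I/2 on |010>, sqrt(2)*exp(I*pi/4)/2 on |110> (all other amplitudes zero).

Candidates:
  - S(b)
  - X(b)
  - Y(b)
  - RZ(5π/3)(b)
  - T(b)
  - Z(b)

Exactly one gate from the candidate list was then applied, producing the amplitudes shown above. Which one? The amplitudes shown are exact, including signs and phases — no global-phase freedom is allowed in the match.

The unique candidate consistent with the amplitudes is Y(b). Key observation: gates 5-12 undo each other exactly, leaving only the rest of the circuit to track.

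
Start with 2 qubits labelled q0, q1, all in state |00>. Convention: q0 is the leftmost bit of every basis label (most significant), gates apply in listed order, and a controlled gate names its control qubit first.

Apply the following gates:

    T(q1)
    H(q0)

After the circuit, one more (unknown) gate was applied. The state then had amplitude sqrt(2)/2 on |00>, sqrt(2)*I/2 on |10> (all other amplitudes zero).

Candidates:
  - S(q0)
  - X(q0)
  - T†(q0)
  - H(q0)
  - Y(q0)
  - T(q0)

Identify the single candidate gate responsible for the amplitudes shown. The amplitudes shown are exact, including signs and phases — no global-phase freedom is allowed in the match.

It was S(q0) that produced the state shown.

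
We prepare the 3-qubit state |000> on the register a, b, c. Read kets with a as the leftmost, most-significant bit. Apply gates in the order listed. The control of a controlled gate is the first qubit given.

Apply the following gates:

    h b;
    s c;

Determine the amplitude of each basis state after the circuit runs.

The resulting statevector has amplitude sqrt(2)/2 on |000>, sqrt(2)/2 on |010>, and 0 on every other basis state.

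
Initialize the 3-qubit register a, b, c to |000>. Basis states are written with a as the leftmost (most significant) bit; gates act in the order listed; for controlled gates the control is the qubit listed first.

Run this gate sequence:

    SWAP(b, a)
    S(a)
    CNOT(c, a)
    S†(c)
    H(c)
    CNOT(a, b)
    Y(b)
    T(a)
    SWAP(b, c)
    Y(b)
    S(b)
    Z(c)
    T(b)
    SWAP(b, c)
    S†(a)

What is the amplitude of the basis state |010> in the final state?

The final state's coefficient on |010> equals -sqrt(2)/2.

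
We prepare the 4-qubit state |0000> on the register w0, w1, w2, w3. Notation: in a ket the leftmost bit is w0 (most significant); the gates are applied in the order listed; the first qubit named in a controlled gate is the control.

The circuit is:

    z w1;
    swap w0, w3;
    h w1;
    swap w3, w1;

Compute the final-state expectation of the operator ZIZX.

The expectation value of ZIZX is 1.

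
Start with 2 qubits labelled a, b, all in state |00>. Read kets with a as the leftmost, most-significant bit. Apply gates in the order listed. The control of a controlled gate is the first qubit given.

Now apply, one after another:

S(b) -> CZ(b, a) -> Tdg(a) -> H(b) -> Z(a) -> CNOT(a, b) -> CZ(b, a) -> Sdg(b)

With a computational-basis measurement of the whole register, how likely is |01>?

The probability of measuring |01> is 1/2.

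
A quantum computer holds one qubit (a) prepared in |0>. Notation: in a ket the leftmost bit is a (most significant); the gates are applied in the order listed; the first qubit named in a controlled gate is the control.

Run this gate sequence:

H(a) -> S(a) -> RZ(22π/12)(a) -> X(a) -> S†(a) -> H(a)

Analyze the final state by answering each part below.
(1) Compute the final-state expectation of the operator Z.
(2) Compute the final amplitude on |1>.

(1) In the final state, Z has expectation -sqrt(3)/2.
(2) The amplitude on |1> is (-I - exp(I*pi/3))*exp(I*pi/12)/2.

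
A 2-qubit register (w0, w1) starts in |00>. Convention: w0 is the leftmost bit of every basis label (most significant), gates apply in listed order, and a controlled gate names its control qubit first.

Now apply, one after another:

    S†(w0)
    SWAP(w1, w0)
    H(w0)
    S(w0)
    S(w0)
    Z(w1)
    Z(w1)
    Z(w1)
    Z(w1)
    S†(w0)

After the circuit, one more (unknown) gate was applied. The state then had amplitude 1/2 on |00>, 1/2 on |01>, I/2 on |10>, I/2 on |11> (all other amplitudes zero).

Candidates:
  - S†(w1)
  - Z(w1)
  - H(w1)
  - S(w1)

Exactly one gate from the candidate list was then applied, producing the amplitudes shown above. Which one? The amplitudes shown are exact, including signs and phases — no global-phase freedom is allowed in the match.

It was H(w1) that produced the state shown. Key observation: the block from step 5 through step 10 cancels to the identity and can be dropped.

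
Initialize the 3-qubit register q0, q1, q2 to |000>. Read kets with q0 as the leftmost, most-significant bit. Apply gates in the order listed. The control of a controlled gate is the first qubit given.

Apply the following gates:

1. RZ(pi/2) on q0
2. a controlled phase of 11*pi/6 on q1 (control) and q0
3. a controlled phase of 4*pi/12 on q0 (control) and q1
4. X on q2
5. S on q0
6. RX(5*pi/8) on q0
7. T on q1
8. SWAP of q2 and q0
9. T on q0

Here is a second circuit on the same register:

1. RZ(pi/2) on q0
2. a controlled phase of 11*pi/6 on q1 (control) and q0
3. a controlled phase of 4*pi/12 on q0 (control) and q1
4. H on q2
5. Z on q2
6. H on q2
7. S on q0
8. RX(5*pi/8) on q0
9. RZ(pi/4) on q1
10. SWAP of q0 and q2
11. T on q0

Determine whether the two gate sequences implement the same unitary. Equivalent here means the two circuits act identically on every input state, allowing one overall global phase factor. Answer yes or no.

Yes — the two circuits implement the same unitary up to a global phase.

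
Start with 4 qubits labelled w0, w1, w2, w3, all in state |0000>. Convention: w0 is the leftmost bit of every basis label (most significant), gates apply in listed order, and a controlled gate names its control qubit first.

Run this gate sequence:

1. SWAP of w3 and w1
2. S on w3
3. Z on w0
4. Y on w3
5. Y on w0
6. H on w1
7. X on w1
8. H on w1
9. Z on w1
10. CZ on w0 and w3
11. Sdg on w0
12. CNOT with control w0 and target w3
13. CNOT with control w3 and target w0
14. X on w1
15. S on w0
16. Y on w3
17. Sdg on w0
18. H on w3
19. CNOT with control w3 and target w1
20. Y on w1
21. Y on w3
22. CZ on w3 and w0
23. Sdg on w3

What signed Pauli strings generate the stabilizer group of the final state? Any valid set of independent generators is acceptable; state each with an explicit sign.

One valid set of independent stabilizer generators is -IXIY, -ZIII, -IZIZ, +IIZI (any independent generating set of the same group is equally correct).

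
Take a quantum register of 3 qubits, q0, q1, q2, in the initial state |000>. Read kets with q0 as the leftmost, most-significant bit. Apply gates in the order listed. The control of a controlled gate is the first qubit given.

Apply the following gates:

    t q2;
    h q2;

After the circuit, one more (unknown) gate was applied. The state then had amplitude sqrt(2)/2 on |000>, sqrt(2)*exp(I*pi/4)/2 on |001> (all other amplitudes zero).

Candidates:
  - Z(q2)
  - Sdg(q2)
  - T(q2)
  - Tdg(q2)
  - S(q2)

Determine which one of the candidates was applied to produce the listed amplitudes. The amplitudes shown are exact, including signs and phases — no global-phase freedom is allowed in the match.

The unique candidate consistent with the amplitudes is T(q2).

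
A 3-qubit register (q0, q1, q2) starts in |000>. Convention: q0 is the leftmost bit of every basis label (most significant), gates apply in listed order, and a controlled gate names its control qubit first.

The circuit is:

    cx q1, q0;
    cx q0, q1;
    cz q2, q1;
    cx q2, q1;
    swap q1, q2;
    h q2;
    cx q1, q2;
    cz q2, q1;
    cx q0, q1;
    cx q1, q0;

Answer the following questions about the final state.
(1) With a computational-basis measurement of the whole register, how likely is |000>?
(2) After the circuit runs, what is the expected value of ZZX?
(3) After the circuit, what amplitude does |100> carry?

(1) The probability of measuring |000> is 1/2.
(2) The observable ZZX averages to 1.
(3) |100> carries amplitude 0 in the final state.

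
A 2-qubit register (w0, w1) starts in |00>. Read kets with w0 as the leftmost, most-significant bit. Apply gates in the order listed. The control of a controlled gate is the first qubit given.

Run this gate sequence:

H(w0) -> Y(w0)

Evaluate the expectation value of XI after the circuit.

In the final state, XI has expectation -1.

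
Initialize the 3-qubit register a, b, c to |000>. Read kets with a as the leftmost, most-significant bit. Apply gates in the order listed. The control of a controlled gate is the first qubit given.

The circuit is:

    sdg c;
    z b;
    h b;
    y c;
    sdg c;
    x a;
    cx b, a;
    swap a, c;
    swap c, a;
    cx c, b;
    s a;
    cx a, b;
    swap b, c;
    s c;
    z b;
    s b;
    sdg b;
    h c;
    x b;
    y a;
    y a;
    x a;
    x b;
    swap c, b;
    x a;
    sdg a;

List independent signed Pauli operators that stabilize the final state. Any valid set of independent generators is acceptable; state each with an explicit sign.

The stabilizer group can be generated by +XII, +IXI, -IIZ, among other valid generating sets.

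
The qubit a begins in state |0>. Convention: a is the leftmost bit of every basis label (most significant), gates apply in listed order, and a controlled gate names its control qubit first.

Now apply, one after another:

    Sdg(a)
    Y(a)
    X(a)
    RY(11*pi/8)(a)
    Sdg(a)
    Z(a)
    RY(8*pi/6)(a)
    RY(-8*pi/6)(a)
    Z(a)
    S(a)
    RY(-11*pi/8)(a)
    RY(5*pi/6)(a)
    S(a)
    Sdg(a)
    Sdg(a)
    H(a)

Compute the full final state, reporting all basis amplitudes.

The final amplitudes are (1 - I)*(1 + sqrt(3)*I)/4 on |0>, -(1 - I)*(sqrt(3) + I)/4 on |1>.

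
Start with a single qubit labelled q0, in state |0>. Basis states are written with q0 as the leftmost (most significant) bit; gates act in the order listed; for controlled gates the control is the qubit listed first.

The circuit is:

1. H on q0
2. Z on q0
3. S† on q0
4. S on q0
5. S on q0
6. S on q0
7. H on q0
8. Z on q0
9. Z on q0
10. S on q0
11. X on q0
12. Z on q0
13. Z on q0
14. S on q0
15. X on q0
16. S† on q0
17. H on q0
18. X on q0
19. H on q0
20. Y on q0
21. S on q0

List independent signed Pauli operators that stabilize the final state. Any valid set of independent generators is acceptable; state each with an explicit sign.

The final state is stabilized by the group generated by -Z; other independent generating sets are equally valid.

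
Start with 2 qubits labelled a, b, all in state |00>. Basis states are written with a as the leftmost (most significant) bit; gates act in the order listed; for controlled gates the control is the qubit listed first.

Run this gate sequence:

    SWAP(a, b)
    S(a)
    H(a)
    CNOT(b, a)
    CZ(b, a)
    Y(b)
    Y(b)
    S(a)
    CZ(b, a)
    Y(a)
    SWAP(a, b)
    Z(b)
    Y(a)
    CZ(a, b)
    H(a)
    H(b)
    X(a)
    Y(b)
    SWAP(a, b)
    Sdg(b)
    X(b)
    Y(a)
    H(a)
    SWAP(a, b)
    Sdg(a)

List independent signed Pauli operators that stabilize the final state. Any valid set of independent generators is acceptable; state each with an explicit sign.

The stabilizer group can be generated by -XI, +IY, among other valid generating sets.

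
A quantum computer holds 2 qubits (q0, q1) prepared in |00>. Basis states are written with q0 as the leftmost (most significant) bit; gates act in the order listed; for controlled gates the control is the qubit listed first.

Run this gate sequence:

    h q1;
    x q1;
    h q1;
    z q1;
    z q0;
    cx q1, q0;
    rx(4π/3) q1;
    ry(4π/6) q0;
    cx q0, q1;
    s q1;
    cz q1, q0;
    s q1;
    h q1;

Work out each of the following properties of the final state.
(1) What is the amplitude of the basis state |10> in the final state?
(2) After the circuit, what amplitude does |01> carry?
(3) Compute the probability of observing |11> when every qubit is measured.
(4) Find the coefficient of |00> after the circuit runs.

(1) The amplitude on |10> is -sqrt(6)/8 - 3*sqrt(2)*I/8. Key observation: steps 1-4 multiply out to the identity, so the circuit reduces to the remaining gates.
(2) |01> carries amplitude -sqrt(2)/8 - sqrt(6)*I/8 in the final state.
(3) The probability of measuring |11> is 3/8.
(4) The final state's coefficient on |00> equals -sqrt(2)/8 + sqrt(6)*I/8.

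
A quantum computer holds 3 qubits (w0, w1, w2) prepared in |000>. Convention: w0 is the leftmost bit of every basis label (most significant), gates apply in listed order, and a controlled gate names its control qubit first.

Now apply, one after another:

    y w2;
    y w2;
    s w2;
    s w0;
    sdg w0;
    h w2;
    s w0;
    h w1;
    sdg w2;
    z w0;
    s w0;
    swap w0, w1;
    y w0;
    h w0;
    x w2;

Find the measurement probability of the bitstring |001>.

A full measurement returns |001> with probability 0. Key observation: steps 4-5 multiply out to the identity, so the circuit reduces to the remaining gates.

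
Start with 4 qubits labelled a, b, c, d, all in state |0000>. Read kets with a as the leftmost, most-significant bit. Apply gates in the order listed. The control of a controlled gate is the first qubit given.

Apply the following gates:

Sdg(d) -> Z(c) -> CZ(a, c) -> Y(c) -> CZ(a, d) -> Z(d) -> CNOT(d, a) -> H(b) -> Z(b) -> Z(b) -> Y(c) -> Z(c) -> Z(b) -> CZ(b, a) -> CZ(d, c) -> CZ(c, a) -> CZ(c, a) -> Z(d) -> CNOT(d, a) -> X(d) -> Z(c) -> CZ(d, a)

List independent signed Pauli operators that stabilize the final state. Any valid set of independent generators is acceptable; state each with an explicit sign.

One valid set of independent stabilizer generators is -IXII, +ZIII, +IIZI, -IIIZ (any independent generating set of the same group is equally correct).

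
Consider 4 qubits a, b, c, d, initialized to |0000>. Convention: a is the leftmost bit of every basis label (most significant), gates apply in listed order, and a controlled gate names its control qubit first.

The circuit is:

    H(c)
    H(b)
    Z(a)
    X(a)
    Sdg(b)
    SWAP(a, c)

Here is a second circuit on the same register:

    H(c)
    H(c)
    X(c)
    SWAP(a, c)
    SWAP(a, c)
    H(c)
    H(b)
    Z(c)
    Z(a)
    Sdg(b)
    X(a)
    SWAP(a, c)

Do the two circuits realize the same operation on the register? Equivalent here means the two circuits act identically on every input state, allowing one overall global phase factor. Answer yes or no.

Yes: on every input state the two circuits agree up to one overall phase factor.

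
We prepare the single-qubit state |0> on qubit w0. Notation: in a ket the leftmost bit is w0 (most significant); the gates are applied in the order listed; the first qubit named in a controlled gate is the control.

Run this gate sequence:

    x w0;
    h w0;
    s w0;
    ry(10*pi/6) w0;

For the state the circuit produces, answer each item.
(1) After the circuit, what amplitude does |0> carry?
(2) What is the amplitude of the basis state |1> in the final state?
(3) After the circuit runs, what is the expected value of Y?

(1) The final state's coefficient on |0> equals -sqrt(6)/4 + sqrt(2)*I/4.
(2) The amplitude on |1> is sqrt(2)/4 + sqrt(6)*I/4.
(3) The expectation value of Y is -1.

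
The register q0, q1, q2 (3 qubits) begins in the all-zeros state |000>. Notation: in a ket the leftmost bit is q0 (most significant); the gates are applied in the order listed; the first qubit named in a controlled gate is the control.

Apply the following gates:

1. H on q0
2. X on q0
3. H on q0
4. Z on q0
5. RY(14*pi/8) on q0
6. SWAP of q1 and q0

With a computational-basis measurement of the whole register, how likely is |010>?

A full measurement returns |010> with probability 1/2 - sqrt(2)/4. Key observation: steps 1-4 multiply out to the identity, so the circuit reduces to the remaining gates.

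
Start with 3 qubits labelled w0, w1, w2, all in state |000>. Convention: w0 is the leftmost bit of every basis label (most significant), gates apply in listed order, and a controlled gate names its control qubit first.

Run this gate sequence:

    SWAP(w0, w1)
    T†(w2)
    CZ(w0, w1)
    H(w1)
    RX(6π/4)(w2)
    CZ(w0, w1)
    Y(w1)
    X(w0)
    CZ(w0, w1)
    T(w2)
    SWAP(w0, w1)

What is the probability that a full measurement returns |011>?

A full measurement returns |011> with probability 1/4.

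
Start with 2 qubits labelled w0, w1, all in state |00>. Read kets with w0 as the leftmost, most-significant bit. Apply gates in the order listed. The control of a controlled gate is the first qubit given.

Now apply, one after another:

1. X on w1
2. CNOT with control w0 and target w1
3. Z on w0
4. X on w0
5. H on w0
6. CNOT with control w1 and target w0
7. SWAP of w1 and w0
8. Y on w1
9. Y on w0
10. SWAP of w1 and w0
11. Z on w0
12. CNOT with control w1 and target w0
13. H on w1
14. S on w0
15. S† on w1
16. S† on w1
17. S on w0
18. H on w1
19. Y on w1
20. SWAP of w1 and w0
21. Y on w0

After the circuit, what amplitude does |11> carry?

The amplitude on |11> is -sqrt(2)/2.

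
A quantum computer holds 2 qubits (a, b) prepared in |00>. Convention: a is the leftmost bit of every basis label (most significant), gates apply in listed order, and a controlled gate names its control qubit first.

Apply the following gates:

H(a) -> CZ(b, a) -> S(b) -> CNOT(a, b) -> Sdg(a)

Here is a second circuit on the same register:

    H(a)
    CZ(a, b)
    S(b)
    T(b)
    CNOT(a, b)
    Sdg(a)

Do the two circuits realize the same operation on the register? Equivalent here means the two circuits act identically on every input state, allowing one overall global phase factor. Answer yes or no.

No — the two circuits implement different unitaries, even allowing a global phase.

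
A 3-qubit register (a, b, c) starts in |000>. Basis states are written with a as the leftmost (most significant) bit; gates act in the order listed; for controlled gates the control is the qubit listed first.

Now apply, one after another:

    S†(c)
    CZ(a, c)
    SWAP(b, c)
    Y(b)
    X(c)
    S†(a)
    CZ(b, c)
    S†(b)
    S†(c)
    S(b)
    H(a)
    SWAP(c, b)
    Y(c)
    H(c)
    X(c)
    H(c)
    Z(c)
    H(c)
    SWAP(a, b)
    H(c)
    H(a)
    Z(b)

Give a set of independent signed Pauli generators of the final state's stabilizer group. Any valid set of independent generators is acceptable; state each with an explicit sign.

The stabilizer group can be generated by -XII, -IXI, +IIZ, among other valid generating sets. Key observation: gates 14-17 undo each other exactly, leaving only the rest of the circuit to track.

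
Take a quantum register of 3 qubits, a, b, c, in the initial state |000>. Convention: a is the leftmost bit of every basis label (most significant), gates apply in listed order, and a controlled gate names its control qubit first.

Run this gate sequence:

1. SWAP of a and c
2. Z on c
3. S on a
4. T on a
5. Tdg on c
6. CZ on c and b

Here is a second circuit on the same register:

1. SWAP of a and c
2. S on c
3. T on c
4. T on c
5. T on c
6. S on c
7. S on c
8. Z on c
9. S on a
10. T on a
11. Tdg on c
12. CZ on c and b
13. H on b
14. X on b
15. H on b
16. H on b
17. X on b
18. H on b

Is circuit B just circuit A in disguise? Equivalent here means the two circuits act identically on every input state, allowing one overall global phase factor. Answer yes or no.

No, they are not equivalent — no single phase factor reconciles the two unitaries.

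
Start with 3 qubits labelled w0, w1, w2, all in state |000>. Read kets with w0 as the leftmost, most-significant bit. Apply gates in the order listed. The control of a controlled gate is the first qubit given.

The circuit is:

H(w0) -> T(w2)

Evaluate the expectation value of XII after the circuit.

In the final state, XII has expectation 1.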